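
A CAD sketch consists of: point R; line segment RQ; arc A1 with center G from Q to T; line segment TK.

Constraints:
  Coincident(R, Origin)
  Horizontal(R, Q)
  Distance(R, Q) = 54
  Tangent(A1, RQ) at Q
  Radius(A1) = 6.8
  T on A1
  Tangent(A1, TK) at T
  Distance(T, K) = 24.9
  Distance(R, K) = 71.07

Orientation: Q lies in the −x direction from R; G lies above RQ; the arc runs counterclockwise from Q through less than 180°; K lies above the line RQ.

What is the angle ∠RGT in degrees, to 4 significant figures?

45.69°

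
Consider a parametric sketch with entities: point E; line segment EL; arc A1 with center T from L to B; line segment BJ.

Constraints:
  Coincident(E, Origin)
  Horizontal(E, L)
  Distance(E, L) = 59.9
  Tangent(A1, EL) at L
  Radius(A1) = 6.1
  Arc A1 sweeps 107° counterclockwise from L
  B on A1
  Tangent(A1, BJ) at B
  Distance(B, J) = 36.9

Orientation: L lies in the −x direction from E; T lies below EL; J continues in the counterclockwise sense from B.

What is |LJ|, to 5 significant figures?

43.455

E is at the origin; E and L share the same y with |EL| = 59.9 and L on the −x side, so L = (-59.900, 0.0000). The tangent condition forces TL to be normal to EL, so T = L + (0, -6.1) = (-59.900, -6.1000). On A1, L sits at bearing 90° from T; a 107° counterclockwise sweep puts B at bearing 197°, so B = T + 6.1·(cos 197°, sin 197°) = (-65.733, -7.8835). Since A1 is tangent to BJ there, TB ⟂ BJ, so BJ runs along (−sin 197°, cos 197°); with |BJ| = 36.9, J = (-54.945, -43.171). Then |LJ| = |J − L| = 43.455.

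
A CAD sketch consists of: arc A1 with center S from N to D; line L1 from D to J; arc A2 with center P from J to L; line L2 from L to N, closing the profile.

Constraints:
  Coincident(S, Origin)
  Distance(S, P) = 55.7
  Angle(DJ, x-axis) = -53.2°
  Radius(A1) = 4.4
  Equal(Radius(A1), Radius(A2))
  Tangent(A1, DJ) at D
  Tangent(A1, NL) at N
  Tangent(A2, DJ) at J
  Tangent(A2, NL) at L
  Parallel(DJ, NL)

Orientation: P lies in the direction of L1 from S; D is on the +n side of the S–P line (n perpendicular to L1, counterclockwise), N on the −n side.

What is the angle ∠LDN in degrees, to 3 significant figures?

81.0°

Tangency of A1 to both parallel lines with radius 4.4 puts D and N at S ± 4.4·n: D = (3.52, 2.64), N = (-3.52, -2.64). Equal radii place J and L the same way about P: J = P + 4.4·n = (36.9, -42.0), L = P − 4.4·n = (29.8, -47.2). Then cos ∠LDN = DL·DN / (|DL||DN|), giving 81.0°.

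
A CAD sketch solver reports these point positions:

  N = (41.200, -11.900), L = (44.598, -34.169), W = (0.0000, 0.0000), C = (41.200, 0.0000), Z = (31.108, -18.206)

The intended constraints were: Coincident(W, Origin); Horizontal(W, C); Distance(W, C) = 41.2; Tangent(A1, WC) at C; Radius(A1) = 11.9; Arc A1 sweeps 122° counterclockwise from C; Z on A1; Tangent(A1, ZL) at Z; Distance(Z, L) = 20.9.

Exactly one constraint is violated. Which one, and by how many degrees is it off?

Tangent(A1, ZL) at Z — off by 8.20°.

W = (0.00, 0.00) ✓; W.y = 0.00, C.y = 0.00 ✓; |WC| = 41.20 ✓; ∠(NC, CW) = 90.00° ✓; |NC| = 11.90 ✓; bearing(N→Z) − bearing(N→C) = 122.0° ✓; |NZ| = 11.90 ✓; ∠(NZ, ZL) = 81.80° ✗; |ZL| = 20.90 ✓.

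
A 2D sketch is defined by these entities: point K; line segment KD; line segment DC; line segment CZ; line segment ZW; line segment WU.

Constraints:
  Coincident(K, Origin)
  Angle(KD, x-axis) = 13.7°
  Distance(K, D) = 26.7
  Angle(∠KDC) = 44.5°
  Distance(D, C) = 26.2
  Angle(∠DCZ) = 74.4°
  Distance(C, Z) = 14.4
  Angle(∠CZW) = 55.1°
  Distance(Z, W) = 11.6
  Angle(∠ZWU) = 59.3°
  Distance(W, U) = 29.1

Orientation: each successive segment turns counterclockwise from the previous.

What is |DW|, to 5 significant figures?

15.737

∠DCZ = 74.4° gives CZ at -105.20° from the x-axis; with |CZ| = 14.4, Z = (-0.33991, 5.8429). ∠CZW = 55.1° gives ZW at 19.700° from the x-axis; with |ZW| = 11.6, W = (10.581, 9.7532). Then |DW| = |W − D| = 15.737.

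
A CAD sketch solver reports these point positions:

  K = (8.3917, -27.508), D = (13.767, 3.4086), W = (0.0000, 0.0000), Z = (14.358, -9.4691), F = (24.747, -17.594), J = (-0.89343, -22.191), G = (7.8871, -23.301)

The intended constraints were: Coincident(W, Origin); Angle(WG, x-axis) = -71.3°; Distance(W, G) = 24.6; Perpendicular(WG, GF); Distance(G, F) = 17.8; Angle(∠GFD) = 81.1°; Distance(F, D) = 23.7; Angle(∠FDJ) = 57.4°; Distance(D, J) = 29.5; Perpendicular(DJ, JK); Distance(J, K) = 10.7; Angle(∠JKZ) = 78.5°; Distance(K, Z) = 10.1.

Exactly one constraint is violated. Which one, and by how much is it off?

Distance(K, Z) = 10.1 — off by 8.90.

W = (0.00, 0.00) ✓; WG at -71.30° ✓; |WG| = 24.60 ✓; ∠(WG, GF) = 90.00° ✓; |GF| = 17.80 ✓; ∠GFD = 81.10° ✓; |FD| = 23.70 ✓; ∠FDJ = 57.40° ✓; |DJ| = 29.50 ✓; ∠(DJ, JK) = 90.00° ✓; |JK| = 10.70 ✓; ∠JKZ = 78.50° ✓; |KZ| = 19.00 ✗.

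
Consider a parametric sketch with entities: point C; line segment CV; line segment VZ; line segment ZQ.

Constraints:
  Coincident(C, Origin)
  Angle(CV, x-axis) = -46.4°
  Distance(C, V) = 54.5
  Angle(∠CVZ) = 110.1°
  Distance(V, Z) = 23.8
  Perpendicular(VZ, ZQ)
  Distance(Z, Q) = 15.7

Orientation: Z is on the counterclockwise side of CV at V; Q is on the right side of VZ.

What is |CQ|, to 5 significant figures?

79.258

C is at the origin; CV runs at -46.4° with length 54.5, so V = 54.5·(cos -46.4°, sin -46.4°) = (37.584, -39.467). ∠CVZ = 110.1°, so VZ runs at -46.4° + (180° − 110.1°) = 23.500° from the x-axis; with |VZ| = 23.8, Z = V + 23.8·(cos 23.500°, sin 23.500°) = (59.410, -29.977). VZ is perpendicular to ZQ; with |ZQ| = 15.7 on the right of VZ, Q = Z + 15.7·(0.39875, -0.91706) = (65.671, -44.375). Then |CQ| = |Q − C| = 79.258.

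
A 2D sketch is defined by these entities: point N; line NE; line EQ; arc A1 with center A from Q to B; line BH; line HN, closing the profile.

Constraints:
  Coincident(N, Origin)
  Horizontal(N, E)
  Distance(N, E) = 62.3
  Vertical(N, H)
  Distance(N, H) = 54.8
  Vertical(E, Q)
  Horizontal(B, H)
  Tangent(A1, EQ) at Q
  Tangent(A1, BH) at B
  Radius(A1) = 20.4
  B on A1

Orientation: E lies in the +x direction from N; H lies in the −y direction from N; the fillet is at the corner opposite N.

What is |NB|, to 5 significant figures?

68.983

N is at the origin; NE is horizontal with |NE| = 62.3 and E on the +x side, so E = (62.300, 0.0000). NH is vertical with |NH| = 54.8 and H on the −y side, so H = (0.0000, -54.800). The virtual corner opposite N is at (62.300, -54.800). Since A1 is tangent to EQ there, AQ ⟂ EQ and since A1 is tangent to BH there, AB ⟂ BH, with radius 20.4, so the center A sits 20.4 in from both sides at A = (41.900, -34.400). That places the tangent points at Q = (62.300, -34.400) on EQ and B = (41.900, -54.800) on BH. Then |NB| = |B − N| = 68.983.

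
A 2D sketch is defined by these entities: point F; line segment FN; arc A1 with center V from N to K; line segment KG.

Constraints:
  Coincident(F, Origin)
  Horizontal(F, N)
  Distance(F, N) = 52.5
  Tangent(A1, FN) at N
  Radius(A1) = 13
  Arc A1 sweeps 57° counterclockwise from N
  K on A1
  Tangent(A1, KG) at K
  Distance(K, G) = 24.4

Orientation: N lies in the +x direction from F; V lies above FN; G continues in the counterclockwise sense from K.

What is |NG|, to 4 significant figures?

35.80

On A1, N sits at bearing -90° from V; a 57° counterclockwise sweep puts K at bearing -33°, so K = V + 13.0·(cos -33°, sin -33°) = (63.40, 5.920). Since A1 is tangent to KG there, VK ⟂ KG, so KG runs along (−sin -33°, cos -33°); with |KG| = 24.4, G = (76.69, 26.38). Then |NG| = |G − N| = 35.80.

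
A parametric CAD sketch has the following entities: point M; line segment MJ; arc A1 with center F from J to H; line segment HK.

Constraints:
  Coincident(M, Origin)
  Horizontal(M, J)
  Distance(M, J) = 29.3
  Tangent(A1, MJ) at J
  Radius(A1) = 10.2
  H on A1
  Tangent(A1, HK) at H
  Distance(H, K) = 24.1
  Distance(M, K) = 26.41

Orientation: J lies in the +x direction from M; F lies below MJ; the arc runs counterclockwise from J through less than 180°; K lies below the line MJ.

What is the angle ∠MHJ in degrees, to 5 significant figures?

137.98°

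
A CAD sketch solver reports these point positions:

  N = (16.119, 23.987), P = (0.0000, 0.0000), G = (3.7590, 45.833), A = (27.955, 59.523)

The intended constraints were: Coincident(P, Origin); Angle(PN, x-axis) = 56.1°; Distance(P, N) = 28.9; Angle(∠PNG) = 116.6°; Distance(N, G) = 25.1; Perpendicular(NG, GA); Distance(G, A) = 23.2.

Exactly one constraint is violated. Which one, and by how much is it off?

Distance(G, A) = 23.2 — off by 4.60.

P = (0.00, 0.00) ✓; PN at 56.10° ✓; |PN| = 28.90 ✓; ∠PNG = 116.6° ✓; |NG| = 25.10 ✓; ∠(NG, GA) = 90.00° ✓; |GA| = 27.80 ✗.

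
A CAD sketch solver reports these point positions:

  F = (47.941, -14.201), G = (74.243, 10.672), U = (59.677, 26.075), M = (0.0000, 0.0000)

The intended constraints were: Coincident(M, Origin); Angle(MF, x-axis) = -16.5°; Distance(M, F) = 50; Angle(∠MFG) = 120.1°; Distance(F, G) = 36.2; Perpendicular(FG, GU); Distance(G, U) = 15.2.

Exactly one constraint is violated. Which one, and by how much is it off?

Distance(G, U) = 15.2 — off by 6.00.

M = (0.00, 0.00) ✓; MF at -16.50° ✓; |MF| = 50.00 ✓; ∠MFG = 120.1° ✓; |FG| = 36.20 ✓; ∠(FG, GU) = 90.00° ✓; |GU| = 21.20 ✗.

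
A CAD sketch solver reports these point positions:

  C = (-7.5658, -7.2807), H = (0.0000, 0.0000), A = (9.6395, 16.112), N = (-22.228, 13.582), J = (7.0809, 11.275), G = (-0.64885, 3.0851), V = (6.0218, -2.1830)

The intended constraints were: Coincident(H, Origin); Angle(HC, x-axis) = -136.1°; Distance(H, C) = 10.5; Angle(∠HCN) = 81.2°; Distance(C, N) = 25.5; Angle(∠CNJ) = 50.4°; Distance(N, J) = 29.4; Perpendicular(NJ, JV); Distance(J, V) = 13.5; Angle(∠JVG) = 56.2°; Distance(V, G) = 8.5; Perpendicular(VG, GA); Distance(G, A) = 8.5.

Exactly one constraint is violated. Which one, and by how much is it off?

Distance(G, A) = 8.5 — off by 8.10.

H = (0.00, 0.00) ✓; HC at -136.1° ✓; |HC| = 10.50 ✓; ∠HCN = 81.20° ✓; |CN| = 25.50 ✓; ∠CNJ = 50.40° ✓; |NJ| = 29.40 ✓; ∠(NJ, JV) = 90.00° ✓; |JV| = 13.50 ✓; ∠JVG = 56.20° ✓; |VG| = 8.500 ✓; ∠(VG, GA) = 90.00° ✓; |GA| = 16.60 ✗.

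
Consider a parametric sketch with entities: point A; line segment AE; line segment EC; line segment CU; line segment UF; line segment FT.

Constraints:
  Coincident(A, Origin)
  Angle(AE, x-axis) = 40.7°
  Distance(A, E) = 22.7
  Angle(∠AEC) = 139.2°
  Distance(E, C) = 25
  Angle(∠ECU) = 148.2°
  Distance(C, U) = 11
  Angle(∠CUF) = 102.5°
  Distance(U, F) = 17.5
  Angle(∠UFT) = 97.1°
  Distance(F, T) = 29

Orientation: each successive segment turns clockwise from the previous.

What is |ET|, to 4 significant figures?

16.19

A is at the origin; AE runs at 40.7° with length 22.7, so E = (17.21, 14.80). ∠AEC = 139.2° gives EC at -0.1000° from the x-axis; with |EC| = 25.0, C = (42.21, 14.76). ∠ECU = 148.2° gives CU at -31.90° from the x-axis; with |CU| = 11.0, U = (51.55, 8.946). ∠CUF = 102.5° gives UF at -109.4° from the x-axis; with |UF| = 17.5, F = (45.74, -7.560). ∠UFT = 97.1° gives FT at 167.7° from the x-axis; with |FT| = 29.0, T = (17.40, -1.382). Then |ET| = |T − E| = 16.19.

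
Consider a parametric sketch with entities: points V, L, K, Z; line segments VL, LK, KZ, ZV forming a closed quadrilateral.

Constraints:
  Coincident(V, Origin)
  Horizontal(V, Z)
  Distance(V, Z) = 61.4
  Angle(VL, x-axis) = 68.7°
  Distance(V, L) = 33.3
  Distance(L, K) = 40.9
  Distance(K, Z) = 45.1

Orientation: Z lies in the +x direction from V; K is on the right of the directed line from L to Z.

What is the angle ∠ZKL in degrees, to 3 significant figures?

85.1°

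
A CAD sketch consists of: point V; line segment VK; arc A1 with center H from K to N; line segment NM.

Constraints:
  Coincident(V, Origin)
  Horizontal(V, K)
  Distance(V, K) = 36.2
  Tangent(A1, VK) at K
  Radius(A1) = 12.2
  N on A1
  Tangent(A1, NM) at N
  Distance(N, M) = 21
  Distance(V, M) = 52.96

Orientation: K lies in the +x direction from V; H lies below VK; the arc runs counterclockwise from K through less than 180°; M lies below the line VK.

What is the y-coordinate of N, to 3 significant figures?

-19.3

V is at the origin; V and K share the same y with |VK| = 36.2 and K on the +x side, so K = (36.2, 0.00). The tangent condition forces HK to be normal to VK, so H = K + (0, -12.2) = (36.2, -12.2). Since HN ⟂ NM (tangency), |HM| = √(12.2² + 21.0²) = 24.3 regardless of where N sits on A1. So M lies on both circle(V, 52.96) and circle(H, 24.3); the below-VK intersection is M = (38.5, -36.4). N is the foot of the tangent from M: N = (26.3, -19.3).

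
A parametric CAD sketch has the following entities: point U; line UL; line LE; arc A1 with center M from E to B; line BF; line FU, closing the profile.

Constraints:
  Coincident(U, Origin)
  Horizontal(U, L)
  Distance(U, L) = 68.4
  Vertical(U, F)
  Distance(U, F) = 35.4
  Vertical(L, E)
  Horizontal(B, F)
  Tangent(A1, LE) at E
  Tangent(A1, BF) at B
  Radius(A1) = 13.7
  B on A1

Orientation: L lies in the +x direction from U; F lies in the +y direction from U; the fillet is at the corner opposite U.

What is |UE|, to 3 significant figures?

71.8

U is at the origin; UL is horizontal with |UL| = 68.4 and L on the +x side, so L = (68.4, 0.00). UF is vertical with |UF| = 35.4 and F on the +y side, so F = (0.00, 35.4). The virtual corner opposite U is at (68.4, 35.4). Since A1 is tangent to LE there, ME ⟂ LE and A1 meets BF tangentially, so MB is at right angles to BF, with radius 13.7, so the center M sits 13.7 in from both sides at M = (54.7, 21.7). That places the tangent points at E = (68.4, 21.7) on LE and B = (54.7, 35.4) on BF. Then |UE| = |E − U| = 71.8.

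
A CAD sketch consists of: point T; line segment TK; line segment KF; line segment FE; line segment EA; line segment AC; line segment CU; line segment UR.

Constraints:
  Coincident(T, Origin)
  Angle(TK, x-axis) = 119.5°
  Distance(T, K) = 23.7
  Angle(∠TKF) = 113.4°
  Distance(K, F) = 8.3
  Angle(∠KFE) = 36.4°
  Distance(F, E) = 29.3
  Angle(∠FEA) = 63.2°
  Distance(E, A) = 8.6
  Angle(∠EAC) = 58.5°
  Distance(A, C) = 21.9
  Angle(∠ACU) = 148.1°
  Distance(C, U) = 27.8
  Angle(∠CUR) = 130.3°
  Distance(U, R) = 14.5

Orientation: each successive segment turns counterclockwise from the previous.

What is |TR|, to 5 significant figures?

41.152

T is at the origin; TK runs at 119.5° with length 23.7, so K = (-11.670, 20.627). ∠TKF = 113.4° gives KF at -173.90° from the x-axis; with |KF| = 8.3, F = (-19.923, 19.745). ∠KFE = 36.4° gives FE at -30.300° from the x-axis; with |FE| = 29.3, E = (5.3740, 4.9628). ∠FEA = 63.2° gives EA at 86.500° from the x-axis; with |EA| = 8.6, A = (5.8991, 13.547). ∠EAC = 58.5° gives AC at -152.00° from the x-axis; with |AC| = 21.9, C = (-13.437, 3.2653). ∠ACU = 148.1° gives CU at -120.10° from the x-axis; with |CU| = 27.8, U = (-27.379, -20.786). ∠CUR = 130.3° gives UR at -70.400° from the x-axis; with |UR| = 14.5, R = (-22.515, -34.446). Then |TR| = |R − T| = 41.152.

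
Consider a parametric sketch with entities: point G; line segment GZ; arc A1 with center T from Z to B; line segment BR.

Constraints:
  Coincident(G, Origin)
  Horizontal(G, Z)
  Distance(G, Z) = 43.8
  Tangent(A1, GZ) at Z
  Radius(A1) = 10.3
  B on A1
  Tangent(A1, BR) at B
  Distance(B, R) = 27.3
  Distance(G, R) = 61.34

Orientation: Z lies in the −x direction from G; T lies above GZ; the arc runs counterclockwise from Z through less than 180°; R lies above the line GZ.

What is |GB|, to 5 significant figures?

37.747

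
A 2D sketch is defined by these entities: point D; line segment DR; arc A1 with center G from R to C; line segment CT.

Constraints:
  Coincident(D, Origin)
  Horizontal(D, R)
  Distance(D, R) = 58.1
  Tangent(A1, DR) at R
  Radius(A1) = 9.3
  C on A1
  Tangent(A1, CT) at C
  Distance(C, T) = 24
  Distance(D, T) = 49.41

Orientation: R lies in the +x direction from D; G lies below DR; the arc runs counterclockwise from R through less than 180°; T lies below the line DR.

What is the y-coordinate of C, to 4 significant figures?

-5.865

Checks: D = (0.00, 0.00) ✓; ∠(GR, RD) = 90.00° ✓; |GC| = 9.300 ✓; ∠(GC, CT) = 90.00° ✓; |CT| = 24.00 ✓; |DT| = 49.41 ✓.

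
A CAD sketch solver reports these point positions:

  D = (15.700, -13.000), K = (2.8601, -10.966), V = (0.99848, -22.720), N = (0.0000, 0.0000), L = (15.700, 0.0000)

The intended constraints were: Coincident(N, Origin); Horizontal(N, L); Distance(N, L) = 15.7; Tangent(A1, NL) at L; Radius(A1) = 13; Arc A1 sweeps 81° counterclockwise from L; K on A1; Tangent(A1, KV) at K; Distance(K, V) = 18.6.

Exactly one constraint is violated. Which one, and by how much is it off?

Distance(K, V) = 18.6 — off by 6.70.

N = (0.00, 0.00) ✓; N.y = 0.00, L.y = 0.00 ✓; |NL| = 15.70 ✓; ∠(DL, LN) = 90.00° ✓; |DL| = 13.00 ✓; bearing(D→K) − bearing(D→L) = 81.00° ✓; |DK| = 13.00 ✓; ∠(DK, KV) = 90.00° ✓; |KV| = 11.90 ✗.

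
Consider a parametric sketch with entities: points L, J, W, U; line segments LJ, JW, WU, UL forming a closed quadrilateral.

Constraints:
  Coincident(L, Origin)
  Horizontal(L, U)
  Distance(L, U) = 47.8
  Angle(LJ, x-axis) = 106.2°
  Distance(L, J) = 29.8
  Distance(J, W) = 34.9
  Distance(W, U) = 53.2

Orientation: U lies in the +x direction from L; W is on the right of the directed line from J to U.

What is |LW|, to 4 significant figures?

7.939

L is at the origin; L and U share the same y with |LU| = 47.8 and U in +x, so U = (47.8, 0). LJ runs at 106.2° with |LJ| = 29.8, so J = (-8.314, 28.62). W is determined by |JW| = 34.9 and |WU| = 53.2 together: it lies at the intersection of circle(J, 34.9) and circle(U, 53.2). With |JU| = 62.99, the foot of the radical line on JU is 18.70 from J and the perpendicular offset is √(34.9² − 18.70²) = 29.47. Taking the right-of-JU solution: W = (-5.046, -6.130).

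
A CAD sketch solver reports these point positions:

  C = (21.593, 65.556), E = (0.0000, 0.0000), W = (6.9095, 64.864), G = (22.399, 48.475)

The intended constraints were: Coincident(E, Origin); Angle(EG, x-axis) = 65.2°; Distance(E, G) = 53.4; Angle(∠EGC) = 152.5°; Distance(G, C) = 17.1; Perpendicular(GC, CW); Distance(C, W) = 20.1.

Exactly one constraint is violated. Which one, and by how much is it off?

Distance(C, W) = 20.1 — off by 5.40.

E = (0.00, 0.00) ✓; EG at 65.20° ✓; |EG| = 53.40 ✓; ∠EGC = 152.5° ✓; |GC| = 17.10 ✓; ∠(GC, CW) = 90.00° ✓; |CW| = 14.70 ✗.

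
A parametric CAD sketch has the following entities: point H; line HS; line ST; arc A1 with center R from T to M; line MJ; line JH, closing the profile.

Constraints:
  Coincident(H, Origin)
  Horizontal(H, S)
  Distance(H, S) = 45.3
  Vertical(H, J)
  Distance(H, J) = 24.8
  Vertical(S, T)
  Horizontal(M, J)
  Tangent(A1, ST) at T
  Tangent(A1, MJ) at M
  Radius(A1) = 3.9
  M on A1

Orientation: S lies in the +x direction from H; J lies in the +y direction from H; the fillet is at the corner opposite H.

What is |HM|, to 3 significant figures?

48.3

H is at the origin; HS is horizontal with |HS| = 45.3 and S on the +x side, so S = (45.3, 0.00). H and J share the same x with |HJ| = 24.8 and J on the +y side, so J = (0.00, 24.8). The virtual corner opposite H is at (45.3, 24.8). A1 meets ST tangentially, so RT is at right angles to ST and the tangent condition forces RM to be normal to MJ, with radius 3.9, so the center R sits 3.9 in from both sides at R = (41.4, 20.9). That places the tangent points at T = (45.3, 20.9) on ST and M = (41.4, 24.8) on MJ. Then |HM| = |M − H| = 48.3.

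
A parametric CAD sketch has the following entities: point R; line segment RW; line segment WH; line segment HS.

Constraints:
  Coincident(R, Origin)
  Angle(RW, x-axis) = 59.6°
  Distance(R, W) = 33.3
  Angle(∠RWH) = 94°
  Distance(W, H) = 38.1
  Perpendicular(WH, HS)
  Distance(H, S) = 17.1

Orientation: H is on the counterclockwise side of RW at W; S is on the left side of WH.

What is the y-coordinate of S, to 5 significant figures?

36.138

∠RWH = 94.0°, so WH runs at 59.6° + (180° − 94.0°) = 145.60° from the x-axis; with |WH| = 38.1, H = W + 38.1·(cos 145.60°, sin 145.60°) = (-14.586, 50.247). The perpendicularity gives HS at right angles to WH; with |HS| = 17.1 on the left of WH, S = H + 17.1·(-0.56497, -0.82511) = (-24.247, 36.138). So S.y = 36.138.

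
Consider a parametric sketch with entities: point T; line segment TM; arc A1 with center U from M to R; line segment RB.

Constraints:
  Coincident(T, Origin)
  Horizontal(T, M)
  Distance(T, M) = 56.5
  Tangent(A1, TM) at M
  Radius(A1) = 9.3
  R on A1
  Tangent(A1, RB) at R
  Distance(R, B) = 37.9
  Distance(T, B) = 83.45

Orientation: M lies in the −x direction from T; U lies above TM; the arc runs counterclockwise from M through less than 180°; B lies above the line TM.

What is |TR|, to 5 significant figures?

50.821

T is at the origin; T and M share the same y with |TM| = 56.5 and M on the −x side, so M = (-56.500, 0.0000). A1 meets TM tangentially, so UM is at right angles to TM, so U = M + (0, 9.3) = (-56.500, 9.3000). Since UR ⟂ RB (tangency), |UB| = √(9.3² + 37.9²) = 39.024 regardless of where R sits on A1. So B lies on both circle(T, 83.45) and circle(U, 39.024); the above-TM intersection is B = (-69.583, 46.066). R is the foot of the tangent from B: R = (-48.734, 14.416).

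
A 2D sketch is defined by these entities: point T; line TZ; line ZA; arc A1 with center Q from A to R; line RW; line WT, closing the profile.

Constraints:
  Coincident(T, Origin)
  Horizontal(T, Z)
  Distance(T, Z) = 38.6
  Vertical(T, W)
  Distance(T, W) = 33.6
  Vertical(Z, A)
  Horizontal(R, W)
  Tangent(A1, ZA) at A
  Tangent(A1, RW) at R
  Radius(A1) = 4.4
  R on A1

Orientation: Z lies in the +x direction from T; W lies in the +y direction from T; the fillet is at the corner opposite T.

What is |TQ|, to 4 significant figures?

44.97

T is at the origin; T and Z share the same y with |TZ| = 38.6 and Z on the +x side, so Z = (38.60, 0.000). TW is vertical with |TW| = 33.6 and W on the +y side, so W = (0.000, 33.60). The virtual corner opposite T is at (38.60, 33.60). Tangency of A1 to ZA means the radius QA is perpendicular to ZA and the tangent condition forces QR to be normal to RW, with radius 4.4, so the center Q sits 4.4 in from both sides at Q = (34.20, 29.20). Then |TQ| = |Q − T| = 44.97.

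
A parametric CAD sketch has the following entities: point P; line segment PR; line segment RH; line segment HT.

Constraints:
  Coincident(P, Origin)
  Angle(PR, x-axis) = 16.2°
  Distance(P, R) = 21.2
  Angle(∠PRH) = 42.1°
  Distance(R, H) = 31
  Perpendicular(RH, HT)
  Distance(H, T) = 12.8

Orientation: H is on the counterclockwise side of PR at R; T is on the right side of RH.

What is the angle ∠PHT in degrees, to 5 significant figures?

132.95°

∠PRH = 42.1°, so RH runs at 16.2° + (180° − 42.1°) = 154.10° from the x-axis; with |RH| = 31.0, H = R + 31.0·(cos 154.10°, sin 154.10°) = (-7.5281, 19.455). The perpendicularity gives HT at right angles to RH; with |HT| = 12.8 on the right of RH, T = H + 12.8·(0.43680, 0.89956) = (-1.9370, 30.970). Then cos ∠PHT = HP·HT / (|HP||HT|), giving 132.95°.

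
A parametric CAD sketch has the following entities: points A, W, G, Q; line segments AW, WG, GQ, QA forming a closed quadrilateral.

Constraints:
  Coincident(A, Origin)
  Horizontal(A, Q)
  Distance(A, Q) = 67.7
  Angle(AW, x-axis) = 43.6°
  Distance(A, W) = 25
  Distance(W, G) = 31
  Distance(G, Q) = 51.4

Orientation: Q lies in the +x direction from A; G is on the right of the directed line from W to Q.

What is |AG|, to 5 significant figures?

22.797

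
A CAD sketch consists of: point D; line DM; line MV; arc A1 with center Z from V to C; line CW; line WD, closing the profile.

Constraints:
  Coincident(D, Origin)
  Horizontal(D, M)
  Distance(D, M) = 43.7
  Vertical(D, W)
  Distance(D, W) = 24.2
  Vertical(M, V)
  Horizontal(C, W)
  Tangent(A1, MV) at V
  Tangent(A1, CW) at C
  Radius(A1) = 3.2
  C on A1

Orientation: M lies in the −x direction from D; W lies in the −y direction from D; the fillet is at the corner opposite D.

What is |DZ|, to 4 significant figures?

45.62

D is at the origin; D and M share the same y with |DM| = 43.7 and M on the −x side, so M = (-43.70, 0.000). DW is vertical with |DW| = 24.2 and W on the −y side, so W = (0.000, -24.20). The virtual corner opposite D is at (-43.70, -24.20). The tangent condition forces ZV to be normal to MV and the tangent condition forces ZC to be normal to CW, with radius 3.2, so the center Z sits 3.2 in from both sides at Z = (-40.50, -21.00). Then |DZ| = |Z − D| = 45.62.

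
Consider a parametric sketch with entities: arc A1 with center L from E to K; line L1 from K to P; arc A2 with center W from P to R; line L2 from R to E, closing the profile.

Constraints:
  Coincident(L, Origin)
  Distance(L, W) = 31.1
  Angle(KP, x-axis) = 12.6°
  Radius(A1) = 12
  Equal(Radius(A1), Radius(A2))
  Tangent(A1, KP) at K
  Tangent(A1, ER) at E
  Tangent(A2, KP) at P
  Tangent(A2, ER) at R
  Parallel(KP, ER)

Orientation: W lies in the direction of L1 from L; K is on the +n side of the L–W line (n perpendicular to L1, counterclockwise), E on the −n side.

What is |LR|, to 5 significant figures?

33.335

Tangency of A1 to both parallel lines with radius 12.0 puts K and E at L ± 12.0·n: K = (-2.6177, 11.711), E = (2.6177, -11.711). Equal radii place P and R the same way about W: P = W + 12.0·n = (27.733, 18.495), R = W − 12.0·n = (32.969, -4.9267). Then |LR| = |R − L| = 33.335.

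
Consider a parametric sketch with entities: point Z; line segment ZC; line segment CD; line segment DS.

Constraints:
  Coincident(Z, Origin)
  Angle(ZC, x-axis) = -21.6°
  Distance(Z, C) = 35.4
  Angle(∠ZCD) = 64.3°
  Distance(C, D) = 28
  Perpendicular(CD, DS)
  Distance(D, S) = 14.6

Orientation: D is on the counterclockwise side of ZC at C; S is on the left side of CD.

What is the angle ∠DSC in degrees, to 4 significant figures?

62.46°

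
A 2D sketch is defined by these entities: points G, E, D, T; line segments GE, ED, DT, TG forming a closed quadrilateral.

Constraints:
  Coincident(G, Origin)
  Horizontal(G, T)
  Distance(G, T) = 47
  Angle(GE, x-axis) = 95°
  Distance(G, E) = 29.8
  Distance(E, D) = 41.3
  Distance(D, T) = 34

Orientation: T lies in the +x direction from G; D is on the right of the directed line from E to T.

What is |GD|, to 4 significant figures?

16.18

Checks: |GT| = 47.00 ✓; |GE| = 29.80 ✓; |ED| = 41.30 ✓; |DT| = 34.00 ✓.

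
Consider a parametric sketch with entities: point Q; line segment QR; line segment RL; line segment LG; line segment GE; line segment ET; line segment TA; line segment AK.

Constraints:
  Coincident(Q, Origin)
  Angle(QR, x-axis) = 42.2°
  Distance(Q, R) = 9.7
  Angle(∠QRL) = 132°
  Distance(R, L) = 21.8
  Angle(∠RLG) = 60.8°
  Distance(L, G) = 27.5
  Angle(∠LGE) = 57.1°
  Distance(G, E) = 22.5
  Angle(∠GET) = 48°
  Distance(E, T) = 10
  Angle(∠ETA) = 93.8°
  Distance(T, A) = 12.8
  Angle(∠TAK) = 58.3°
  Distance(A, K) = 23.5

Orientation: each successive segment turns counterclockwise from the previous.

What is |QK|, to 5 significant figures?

6.8474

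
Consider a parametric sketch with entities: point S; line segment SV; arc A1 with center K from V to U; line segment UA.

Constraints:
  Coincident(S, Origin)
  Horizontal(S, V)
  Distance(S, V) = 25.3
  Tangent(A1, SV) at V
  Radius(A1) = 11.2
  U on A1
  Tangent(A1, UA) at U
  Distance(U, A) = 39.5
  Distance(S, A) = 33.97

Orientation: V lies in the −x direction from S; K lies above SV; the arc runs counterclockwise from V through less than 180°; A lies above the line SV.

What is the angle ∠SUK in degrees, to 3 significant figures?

149°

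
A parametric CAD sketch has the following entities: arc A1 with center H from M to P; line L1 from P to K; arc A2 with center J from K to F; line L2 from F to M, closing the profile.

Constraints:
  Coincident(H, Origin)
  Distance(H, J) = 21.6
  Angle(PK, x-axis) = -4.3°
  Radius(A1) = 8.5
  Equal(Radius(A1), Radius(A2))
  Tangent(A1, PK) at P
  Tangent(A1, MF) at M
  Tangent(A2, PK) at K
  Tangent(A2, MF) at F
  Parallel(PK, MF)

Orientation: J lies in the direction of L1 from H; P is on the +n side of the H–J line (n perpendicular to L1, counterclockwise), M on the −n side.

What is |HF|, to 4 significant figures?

23.21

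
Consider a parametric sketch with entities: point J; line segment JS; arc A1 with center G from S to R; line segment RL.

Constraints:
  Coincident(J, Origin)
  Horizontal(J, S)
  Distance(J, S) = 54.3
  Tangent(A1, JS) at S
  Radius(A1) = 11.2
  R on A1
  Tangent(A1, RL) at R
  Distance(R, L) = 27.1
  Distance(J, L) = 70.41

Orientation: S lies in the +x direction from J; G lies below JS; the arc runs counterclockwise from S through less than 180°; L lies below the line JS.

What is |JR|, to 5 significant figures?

47.533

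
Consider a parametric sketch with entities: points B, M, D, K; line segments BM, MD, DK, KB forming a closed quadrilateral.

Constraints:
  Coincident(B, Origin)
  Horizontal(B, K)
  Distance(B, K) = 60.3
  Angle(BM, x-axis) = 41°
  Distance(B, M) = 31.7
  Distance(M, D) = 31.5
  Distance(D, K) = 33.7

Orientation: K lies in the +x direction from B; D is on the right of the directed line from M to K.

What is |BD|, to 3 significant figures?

30.1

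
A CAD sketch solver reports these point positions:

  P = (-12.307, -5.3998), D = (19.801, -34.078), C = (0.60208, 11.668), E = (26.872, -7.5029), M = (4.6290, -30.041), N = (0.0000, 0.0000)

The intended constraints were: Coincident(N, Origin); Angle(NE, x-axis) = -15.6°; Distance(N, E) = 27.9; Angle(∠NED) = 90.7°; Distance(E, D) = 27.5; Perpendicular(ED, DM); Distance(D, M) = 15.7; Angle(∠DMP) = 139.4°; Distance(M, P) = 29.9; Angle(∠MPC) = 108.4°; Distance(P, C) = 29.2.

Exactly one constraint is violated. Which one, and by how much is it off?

Distance(P, C) = 29.2 — off by 7.80.

N = (0.00, 0.00) ✓; NE at -15.60° ✓; |NE| = 27.90 ✓; ∠NED = 90.70° ✓; |ED| = 27.50 ✓; ∠(ED, DM) = 90.00° ✓; |DM| = 15.70 ✓; ∠DMP = 139.4° ✓; |MP| = 29.90 ✓; ∠MPC = 108.4° ✓; |PC| = 21.40 ✗.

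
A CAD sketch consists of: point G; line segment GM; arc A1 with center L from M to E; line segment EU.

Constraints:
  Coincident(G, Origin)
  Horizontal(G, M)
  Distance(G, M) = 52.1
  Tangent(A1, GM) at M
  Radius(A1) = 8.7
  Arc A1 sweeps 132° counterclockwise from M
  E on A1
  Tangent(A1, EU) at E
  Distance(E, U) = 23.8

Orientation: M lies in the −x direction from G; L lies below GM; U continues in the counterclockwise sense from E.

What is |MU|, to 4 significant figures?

33.57

G is at the origin; GM is horizontal with |GM| = 52.1 and M on the −x side, so M = (-52.10, 0.000). Tangency of A1 to GM means the radius LM is perpendicular to GM, so L = M + (0, -8.7) = (-52.10, -8.700). On A1, M sits at bearing 90° from L; a 132° counterclockwise sweep puts E at bearing 222°, so E = L + 8.7·(cos 222°, sin 222°) = (-58.57, -14.52). The tangent condition forces LE to be normal to EU, so EU runs along (−sin 222°, cos 222°); with |EU| = 23.8, U = (-42.64, -32.21). Then |MU| = |U − M| = 33.57.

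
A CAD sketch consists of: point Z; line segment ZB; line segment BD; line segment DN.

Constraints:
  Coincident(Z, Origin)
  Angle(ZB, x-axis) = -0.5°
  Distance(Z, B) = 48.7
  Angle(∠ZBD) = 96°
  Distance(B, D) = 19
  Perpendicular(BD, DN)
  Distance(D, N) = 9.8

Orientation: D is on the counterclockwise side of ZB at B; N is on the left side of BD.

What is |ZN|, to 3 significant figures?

45.5

Z is at the origin; ZB runs at -0.5° with length 48.7, so B = 48.7·(cos -0.5°, sin -0.5°) = (48.7, -0.425). ∠ZBD = 96.0°, so BD runs at -0.5° + (180° − 96.0°) = 83.5° from the x-axis; with |BD| = 19.0, D = B + 19.0·(cos 83.5°, sin 83.5°) = (50.8, 18.5). The perpendicularity gives DN at right angles to BD; with |DN| = 9.8 on the left of BD, N = D + 9.8·(-0.994, 0.113) = (41.1, 19.6). Then |ZN| = |N − Z| = 45.5.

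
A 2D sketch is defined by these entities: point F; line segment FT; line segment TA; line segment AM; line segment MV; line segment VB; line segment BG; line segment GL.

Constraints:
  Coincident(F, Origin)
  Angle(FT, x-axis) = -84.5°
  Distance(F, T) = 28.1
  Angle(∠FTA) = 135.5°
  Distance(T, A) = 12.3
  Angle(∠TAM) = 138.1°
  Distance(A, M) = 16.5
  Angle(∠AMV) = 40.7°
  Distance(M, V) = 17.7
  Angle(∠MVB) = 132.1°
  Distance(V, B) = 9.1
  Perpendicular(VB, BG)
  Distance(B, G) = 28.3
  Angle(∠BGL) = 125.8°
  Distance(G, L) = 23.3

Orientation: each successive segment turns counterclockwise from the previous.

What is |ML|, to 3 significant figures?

28.9

F is at the origin; FT runs at -84.5° with length 28.1, so T = (2.69, -28.0). ∠FTA = 135.5° gives TA at -40.0° from the x-axis; with |TA| = 12.3, A = (12.1, -35.9). ∠TAM = 138.1° gives AM at 1.90° from the x-axis; with |AM| = 16.5, M = (28.6, -35.3). ∠AMV = 40.7° gives MV at 141° from the x-axis; with |MV| = 17.7, V = (14.8, -24.2). ∠MVB = 132.1° gives VB at -171° from the x-axis; with |VB| = 9.1, B = (5.83, -25.7). VB ⟂ BG, so BG runs at -80.9°; with |BG| = 28.3, G = (10.3, -53.6). ∠BGL = 125.8° gives GL at -26.7° from the x-axis; with |GL| = 23.3, L = (31.1, -64.1). Then |ML| = |L − M| = 28.9.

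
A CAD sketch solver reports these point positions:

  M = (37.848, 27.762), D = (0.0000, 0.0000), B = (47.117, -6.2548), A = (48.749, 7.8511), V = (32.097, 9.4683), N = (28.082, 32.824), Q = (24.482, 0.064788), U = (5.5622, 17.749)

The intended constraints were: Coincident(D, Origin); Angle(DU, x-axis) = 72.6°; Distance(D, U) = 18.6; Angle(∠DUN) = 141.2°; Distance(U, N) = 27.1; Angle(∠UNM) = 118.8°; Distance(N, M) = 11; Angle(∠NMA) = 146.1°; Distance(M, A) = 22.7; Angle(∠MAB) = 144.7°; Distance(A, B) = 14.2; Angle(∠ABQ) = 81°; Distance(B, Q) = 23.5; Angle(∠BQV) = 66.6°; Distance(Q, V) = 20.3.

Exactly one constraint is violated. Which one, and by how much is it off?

Distance(Q, V) = 20.3 — off by 8.20.

D = (0.00, 0.00) ✓; DU at 72.60° ✓; |DU| = 18.60 ✓; ∠DUN = 141.2° ✓; |UN| = 27.10 ✓; ∠UNM = 118.8° ✓; |NM| = 11.00 ✓; ∠NMA = 146.1° ✓; |MA| = 22.70 ✓; ∠MAB = 144.7° ✓; |AB| = 14.20 ✓; ∠ABQ = 81.00° ✓; |BQ| = 23.50 ✓; ∠BQV = 66.60° ✓; |QV| = 12.10 ✗.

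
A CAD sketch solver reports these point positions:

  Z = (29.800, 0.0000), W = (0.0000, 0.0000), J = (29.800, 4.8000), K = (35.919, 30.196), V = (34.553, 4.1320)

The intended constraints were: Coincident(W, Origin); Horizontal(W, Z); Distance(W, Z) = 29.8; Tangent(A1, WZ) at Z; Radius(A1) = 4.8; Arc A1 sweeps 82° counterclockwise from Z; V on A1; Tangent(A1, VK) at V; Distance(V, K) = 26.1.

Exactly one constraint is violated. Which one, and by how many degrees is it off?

Tangent(A1, VK) at V — off by 5.00°.

W = (0.00, 0.00) ✓; W.y = 0.00, Z.y = 0.00 ✓; |WZ| = 29.80 ✓; ∠(JZ, ZW) = 90.00° ✓; |JZ| = 4.800 ✓; bearing(J→V) − bearing(J→Z) = 82.00° ✓; |JV| = 4.800 ✓; ∠(JV, VK) = 85.00° ✗; |VK| = 26.10 ✓.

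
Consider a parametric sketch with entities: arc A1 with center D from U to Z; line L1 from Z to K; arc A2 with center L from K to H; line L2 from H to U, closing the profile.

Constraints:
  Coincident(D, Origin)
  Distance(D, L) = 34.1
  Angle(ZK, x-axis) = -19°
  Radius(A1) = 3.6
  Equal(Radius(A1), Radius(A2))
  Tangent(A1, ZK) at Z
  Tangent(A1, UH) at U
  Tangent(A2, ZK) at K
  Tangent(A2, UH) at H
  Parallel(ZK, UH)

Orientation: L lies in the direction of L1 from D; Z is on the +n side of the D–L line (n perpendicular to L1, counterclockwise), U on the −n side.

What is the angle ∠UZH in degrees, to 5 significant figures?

78.077°

Tangency of A1 to both parallel lines with radius 3.6 puts Z and U at D ± 3.6·n: Z = (1.1720, 3.4039), U = (-1.1720, -3.4039). Equal radii place K and H the same way about L: K = L + 3.6·n = (33.414, -7.6980), H = L − 3.6·n = (31.070, -14.506). Then cos ∠UZH = ZU·ZH / (|ZU||ZH|), giving 78.077°.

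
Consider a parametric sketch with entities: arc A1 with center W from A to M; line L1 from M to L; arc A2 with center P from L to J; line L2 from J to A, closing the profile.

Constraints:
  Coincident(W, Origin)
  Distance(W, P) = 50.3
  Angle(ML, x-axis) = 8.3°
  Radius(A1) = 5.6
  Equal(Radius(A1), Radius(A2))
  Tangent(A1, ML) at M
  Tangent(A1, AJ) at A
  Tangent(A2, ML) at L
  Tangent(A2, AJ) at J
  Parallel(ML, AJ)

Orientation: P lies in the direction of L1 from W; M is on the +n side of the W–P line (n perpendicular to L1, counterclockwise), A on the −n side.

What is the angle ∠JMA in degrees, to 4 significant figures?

77.45°

The slot axis is L1's direction at 8.3°, so u = (cos 8.3°, sin 8.3°) = (0.9895, 0.1444) and n = (−sin 8.3°, cos 8.3°) = (-0.1444, 0.9895). W is at the origin and P lies 50.3 along u from W, so P = 50.3·u = (49.77, 7.261). Tangency of A1 to both parallel lines with radius 5.6 puts M and A at W ± 5.6·n: M = (-0.8084, 5.541), A = (0.8084, -5.541). Equal radii place L and J the same way about P: L = P + 5.6·n = (48.96, 12.80), J = P − 5.6·n = (50.58, 1.720). Then cos ∠JMA = MJ·MA / (|MJ||MA|), giving 77.45°.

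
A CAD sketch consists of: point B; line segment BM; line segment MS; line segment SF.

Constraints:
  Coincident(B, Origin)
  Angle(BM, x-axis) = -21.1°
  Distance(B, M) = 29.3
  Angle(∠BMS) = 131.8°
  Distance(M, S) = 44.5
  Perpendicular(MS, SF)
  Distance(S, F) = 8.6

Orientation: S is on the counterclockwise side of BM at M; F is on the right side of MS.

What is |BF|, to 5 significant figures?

70.898

B is at the origin; BM runs at -21.1° with length 29.3, so M = 29.3·(cos -21.1°, sin -21.1°) = (27.336, -10.548). ∠BMS = 131.8°, so MS runs at -21.1° + (180° − 131.8°) = 27.100° from the x-axis; with |MS| = 44.5, S = M + 44.5·(cos 27.100°, sin 27.100°) = (66.950, 9.7238). MS is perpendicular to SF; with |SF| = 8.6 on the right of MS, F = S + 8.6·(0.45554, -0.89021) = (70.868, 2.0680). Then |BF| = |F − B| = 70.898.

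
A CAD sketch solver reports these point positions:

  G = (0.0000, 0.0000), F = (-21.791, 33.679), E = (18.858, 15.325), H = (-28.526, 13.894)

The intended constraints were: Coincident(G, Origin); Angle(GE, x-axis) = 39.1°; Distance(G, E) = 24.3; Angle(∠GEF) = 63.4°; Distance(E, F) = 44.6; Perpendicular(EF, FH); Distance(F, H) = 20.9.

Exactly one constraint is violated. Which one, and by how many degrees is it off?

Perpendicular(EF, FH) — off by 5.50°.

G = (0.00, 0.00) ✓; GE at 39.10° ✓; |GE| = 24.30 ✓; ∠GEF = 63.40° ✓; |EF| = 44.60 ✓; ∠(EF, FH) = 95.50° ✗; |FH| = 20.90 ✓.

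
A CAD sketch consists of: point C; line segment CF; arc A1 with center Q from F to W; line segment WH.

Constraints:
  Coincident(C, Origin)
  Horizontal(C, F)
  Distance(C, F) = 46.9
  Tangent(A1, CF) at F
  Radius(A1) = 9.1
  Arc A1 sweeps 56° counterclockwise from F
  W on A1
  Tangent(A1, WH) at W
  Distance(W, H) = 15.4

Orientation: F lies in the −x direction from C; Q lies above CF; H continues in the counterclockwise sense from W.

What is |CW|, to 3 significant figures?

39.6

C is at the origin; C and F share the same y with |CF| = 46.9 and F on the −x side, so F = (-46.9, 0.00). Tangency of A1 to CF means the radius QF is perpendicular to CF, so Q = F + (0, 9.1) = (-46.9, 9.10). On A1, F sits at bearing -90° from Q; a 56° counterclockwise sweep puts W at bearing -34°, so W = Q + 9.1·(cos -34°, sin -34°) = (-39.4, 4.01). Then |CW| = |W − C| = 39.6.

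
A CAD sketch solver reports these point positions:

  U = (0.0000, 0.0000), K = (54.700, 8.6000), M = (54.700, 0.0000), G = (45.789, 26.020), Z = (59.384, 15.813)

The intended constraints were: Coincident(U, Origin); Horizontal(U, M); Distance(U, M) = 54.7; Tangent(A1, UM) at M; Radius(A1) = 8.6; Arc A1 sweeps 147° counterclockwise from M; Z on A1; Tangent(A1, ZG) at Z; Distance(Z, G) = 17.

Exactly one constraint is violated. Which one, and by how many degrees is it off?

Tangent(A1, ZG) at Z — off by 3.90°.

U = (0.00, 0.00) ✓; U.y = 0.00, M.y = 0.00 ✓; |UM| = 54.70 ✓; ∠(KM, MU) = 90.00° ✓; |KM| = 8.600 ✓; bearing(K→Z) − bearing(K→M) = 147.0° ✓; |KZ| = 8.600 ✓; ∠(KZ, ZG) = 93.90° ✗; |ZG| = 17.00 ✓.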